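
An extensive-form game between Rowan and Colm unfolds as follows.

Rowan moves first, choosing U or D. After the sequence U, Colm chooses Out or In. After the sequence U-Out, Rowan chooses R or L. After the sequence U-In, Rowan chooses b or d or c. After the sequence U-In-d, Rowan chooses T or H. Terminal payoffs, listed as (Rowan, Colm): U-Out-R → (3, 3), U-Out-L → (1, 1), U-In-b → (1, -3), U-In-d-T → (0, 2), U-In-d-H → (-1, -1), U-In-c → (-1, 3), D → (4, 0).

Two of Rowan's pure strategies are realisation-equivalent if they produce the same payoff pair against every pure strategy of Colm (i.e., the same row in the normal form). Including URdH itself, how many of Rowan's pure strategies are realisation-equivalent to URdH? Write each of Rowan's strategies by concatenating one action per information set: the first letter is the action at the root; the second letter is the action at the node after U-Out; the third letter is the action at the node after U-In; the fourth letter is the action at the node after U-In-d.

Row for URdH (columns Out, In): (3,3) (-1,-1).
Every one of Rowan's information sets is on the play path for some reply by Colm when Rowan follows URdH.
Changing the action at any of them therefore changes at least one column, so only URdH itself gives this row.

1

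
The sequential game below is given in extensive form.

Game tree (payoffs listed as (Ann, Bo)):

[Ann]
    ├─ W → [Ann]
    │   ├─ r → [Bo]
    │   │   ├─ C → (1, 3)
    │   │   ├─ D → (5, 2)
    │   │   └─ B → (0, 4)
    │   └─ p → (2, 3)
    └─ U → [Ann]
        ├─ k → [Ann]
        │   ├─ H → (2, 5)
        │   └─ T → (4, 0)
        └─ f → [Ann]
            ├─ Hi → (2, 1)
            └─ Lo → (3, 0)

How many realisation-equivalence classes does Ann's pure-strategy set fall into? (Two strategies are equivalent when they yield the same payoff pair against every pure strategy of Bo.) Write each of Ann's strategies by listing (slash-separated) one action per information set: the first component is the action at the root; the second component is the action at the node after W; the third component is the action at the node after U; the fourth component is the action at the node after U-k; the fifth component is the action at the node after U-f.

6

Ann has 32 pure strategies: W/r/k/H/Hi, W/r/k/H/Lo, W/r/k/T/Hi, W/r/k/T/Lo, W/r/f/H/Hi, W/r/f/H/Lo, W/r/f/T/Hi, W/r/f/T/Lo, W/p/k/H/Hi, W/p/k/H/Lo, W/p/k/T/Hi, W/p/k/T/Lo, W/p/f/H/Hi, W/p/f/H/Lo, W/p/f/T/Hi, W/p/f/T/Lo, U/r/k/H/Hi, U/r/k/H/Lo, U/r/k/T/Hi, U/r/k/T/Lo, U/r/f/H/Hi, U/r/f/H/Lo, U/r/f/T/Hi, U/r/f/T/Lo, U/p/k/H/Hi, U/p/k/H/Lo, U/p/k/T/Hi, U/p/k/T/Lo, U/p/f/H/Hi, U/p/f/H/Lo, U/p/f/T/Hi, U/p/f/T/Lo. Columns: C, D, B.
{W/r/k/H/Hi, W/r/k/H/Lo, W/r/k/T/Hi, W/r/k/T/Lo, W/r/f/H/Hi, W/r/f/H/Lo, W/r/f/T/Hi, W/r/f/T/Lo} → row (1,3) (5,2) (0,4)
{W/p/k/H/Hi, W/p/k/H/Lo, W/p/k/T/Hi, W/p/k/T/Lo, W/p/f/H/Hi, W/p/f/H/Lo, W/p/f/T/Hi, W/p/f/T/Lo} → row (2,3) (2,3) (2,3)
{U/r/k/H/Hi, U/r/k/H/Lo, U/p/k/H/Hi, U/p/k/H/Lo} → row (2,5) (2,5) (2,5)
{U/r/k/T/Hi, U/r/k/T/Lo, U/p/k/T/Hi, U/p/k/T/Lo} → row (4,0) (4,0) (4,0)
{U/r/f/H/Hi, U/r/f/T/Hi, U/p/f/H/Hi, U/p/f/T/Hi} → row (2,1) (2,1) (2,1)
{U/r/f/H/Lo, U/r/f/T/Lo, U/p/f/H/Lo, U/p/f/T/Lo} → row (3,0) (3,0) (3,0)
That's 6 distinct rows out of 32 strategies.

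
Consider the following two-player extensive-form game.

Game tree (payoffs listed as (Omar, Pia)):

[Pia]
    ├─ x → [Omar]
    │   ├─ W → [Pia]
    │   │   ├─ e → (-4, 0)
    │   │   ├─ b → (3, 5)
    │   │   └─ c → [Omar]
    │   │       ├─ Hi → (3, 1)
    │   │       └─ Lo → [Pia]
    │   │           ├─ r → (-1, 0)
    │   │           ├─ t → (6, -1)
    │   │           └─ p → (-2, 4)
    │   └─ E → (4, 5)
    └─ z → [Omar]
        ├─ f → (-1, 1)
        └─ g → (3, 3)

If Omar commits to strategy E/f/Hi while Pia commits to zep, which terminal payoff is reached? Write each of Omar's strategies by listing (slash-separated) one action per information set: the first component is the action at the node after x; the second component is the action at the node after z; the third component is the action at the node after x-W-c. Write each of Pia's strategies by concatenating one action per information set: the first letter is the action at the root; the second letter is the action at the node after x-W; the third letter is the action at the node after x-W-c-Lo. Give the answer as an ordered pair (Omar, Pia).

Trace the play path from the root:
  Pia plays z
  Omar plays f at [z]
→ terminal payoff (-1, 1).
(Omar's choice at the node after x is never reached on this path, so it doesn't affect the outcome.)

(-1, 1)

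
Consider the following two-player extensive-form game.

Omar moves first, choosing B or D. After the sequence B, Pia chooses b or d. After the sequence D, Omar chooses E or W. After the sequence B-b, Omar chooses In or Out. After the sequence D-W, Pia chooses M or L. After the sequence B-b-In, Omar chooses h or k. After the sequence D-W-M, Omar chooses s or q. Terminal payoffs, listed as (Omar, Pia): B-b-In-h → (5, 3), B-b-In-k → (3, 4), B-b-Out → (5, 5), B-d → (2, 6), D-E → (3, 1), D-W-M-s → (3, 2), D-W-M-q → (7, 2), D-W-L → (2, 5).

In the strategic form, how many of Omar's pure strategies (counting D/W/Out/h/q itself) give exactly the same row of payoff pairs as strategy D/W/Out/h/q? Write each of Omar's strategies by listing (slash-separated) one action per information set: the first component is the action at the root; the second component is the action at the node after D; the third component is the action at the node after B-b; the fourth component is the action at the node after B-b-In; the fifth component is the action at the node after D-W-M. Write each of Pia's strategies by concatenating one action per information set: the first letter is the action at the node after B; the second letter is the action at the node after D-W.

Row for D/W/Out/h/q (columns bM, bL, dM, dL): (7,2) (2,5) (7,2) (2,5).
Under D/W/Out/h/q, Omar's choice at the node after B-b and at the node after B-b-In can never be reached regardless of what Pia does, so varying those choices leaves every outcome unchanged.
Holding the reachable choices fixed and varying the unreachable ones freely already gives 2 × 2 = 4 equivalent strategies.
No other strategy reproduces this row, so those 4 are the full class: D/W/In/h/q, D/W/In/k/q, D/W/Out/h/q, D/W/Out/k/q.

4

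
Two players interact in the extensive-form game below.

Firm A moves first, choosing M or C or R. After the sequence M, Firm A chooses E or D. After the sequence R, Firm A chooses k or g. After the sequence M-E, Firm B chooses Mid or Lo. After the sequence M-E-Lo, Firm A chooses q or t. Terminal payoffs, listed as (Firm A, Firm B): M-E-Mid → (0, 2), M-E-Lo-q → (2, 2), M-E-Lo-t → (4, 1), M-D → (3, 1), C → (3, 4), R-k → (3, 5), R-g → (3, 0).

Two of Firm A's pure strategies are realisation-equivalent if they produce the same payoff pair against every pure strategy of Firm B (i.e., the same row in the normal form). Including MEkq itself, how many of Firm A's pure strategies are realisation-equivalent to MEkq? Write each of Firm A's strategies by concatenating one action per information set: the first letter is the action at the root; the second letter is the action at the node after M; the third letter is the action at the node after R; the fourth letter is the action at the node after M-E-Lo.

2

Row for MEkq (columns Mid, Lo): (0,2) (2,2).
Under MEkq, Firm A's choice at the node after R can never be reached regardless of what Firm B does, so varying those choices leaves every outcome unchanged.
Holding the reachable choices fixed and varying the unreachable one freely already gives 2 equivalent strategies.
No other strategy reproduces this row, so those 2 are the full class: MEkq, MEgq.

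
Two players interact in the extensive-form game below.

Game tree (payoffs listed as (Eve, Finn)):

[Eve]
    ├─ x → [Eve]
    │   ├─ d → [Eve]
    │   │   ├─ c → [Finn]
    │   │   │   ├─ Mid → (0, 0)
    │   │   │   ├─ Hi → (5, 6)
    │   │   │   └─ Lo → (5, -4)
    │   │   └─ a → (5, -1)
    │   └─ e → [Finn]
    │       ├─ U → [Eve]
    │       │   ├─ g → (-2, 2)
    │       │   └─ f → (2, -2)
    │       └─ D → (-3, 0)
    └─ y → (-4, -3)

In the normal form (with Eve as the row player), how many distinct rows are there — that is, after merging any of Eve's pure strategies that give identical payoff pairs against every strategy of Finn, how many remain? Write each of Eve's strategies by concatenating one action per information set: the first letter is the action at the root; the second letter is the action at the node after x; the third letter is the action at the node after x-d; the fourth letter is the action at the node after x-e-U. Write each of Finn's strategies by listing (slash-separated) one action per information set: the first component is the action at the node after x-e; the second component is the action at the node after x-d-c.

Eve has 16 pure strategies: xdcg, xdcf, xdag, xdaf, xecg, xecf, xeag, xeaf, ydcg, ydcf, ydag, ydaf, yecg, yecf, yeag, yeaf. Columns: U/Mid, U/Hi, U/Lo, D/Mid, D/Hi, D/Lo.
{xdcg, xdcf} → row (0,0) (5,6) (5,-4) (0,0) (5,6) (5,-4)
{xdag, xdaf} → row (5,-1) (5,-1) (5,-1) (5,-1) (5,-1) (5,-1)
{xecg, xeag} → row (-2,2) (-2,2) (-2,2) (-3,0) (-3,0) (-3,0)
{xecf, xeaf} → row (2,-2) (2,-2) (2,-2) (-3,0) (-3,0) (-3,0)
{ydcg, ydcf, ydag, ydaf, yecg, yecf, yeag, yeaf} → row (-4,-3) (-4,-3) (-4,-3) (-4,-3) (-4,-3) (-4,-3)
That's 5 distinct rows out of 16 strategies.

5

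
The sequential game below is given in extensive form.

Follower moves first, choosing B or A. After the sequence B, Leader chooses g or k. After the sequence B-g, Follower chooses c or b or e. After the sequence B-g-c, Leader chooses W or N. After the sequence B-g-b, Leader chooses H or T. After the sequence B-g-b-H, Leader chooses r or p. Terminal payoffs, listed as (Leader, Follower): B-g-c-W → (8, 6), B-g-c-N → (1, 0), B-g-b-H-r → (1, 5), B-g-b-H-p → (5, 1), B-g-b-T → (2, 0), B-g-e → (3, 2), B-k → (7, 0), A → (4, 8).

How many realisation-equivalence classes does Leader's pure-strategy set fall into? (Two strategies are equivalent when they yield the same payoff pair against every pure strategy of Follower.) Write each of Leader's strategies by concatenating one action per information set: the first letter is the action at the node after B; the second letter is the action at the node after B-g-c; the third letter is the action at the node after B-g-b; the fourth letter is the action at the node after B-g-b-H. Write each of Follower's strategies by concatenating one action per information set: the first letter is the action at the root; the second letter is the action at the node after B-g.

7

Leader has 16 pure strategies: gWHr, gWHp, gWTr, gWTp, gNHr, gNHp, gNTr, gNTp, kWHr, kWHp, kWTr, kWTp, kNHr, kNHp, kNTr, kNTp. Columns: Bc, Bb, Be, Ac, Ab, Ae.
{gWHr} → row (8,6) (1,5) (3,2) (4,8) (4,8) (4,8)
{gWHp} → row (8,6) (5,1) (3,2) (4,8) (4,8) (4,8)
{gWTr, gWTp} → row (8,6) (2,0) (3,2) (4,8) (4,8) (4,8)
{gNHr} → row (1,0) (1,5) (3,2) (4,8) (4,8) (4,8)
{gNHp} → row (1,0) (5,1) (3,2) (4,8) (4,8) (4,8)
{gNTr, gNTp} → row (1,0) (2,0) (3,2) (4,8) (4,8) (4,8)
{kWHr, kWHp, kWTr, kWTp, kNHr, kNHp, kNTr, kNTp} → row (7,0) (7,0) (7,0) (4,8) (4,8) (4,8)
That's 7 distinct rows out of 16 strategies.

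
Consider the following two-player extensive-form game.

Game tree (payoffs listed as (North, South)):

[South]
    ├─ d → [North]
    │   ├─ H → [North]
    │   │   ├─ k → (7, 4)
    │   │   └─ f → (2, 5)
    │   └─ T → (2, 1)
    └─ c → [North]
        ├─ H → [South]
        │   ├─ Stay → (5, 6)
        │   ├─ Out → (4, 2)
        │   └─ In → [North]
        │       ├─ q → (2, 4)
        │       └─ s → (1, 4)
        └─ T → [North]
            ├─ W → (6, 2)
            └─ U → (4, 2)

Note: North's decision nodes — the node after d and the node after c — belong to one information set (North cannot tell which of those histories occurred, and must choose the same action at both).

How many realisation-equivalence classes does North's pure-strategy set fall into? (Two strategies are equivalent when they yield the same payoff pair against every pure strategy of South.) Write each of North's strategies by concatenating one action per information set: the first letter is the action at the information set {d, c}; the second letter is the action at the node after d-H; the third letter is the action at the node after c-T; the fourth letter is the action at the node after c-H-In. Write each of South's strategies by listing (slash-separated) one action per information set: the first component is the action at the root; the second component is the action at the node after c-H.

North has 16 pure strategies: HkWq, HkWs, HkUq, HkUs, HfWq, HfWs, HfUq, HfUs, TkWq, TkWs, TkUq, TkUs, TfWq, TfWs, TfUq, TfUs. Columns: d/Stay, d/Out, d/In, c/Stay, c/Out, c/In.
{HkWq, HkUq} → row (7,4) (7,4) (7,4) (5,6) (4,2) (2,4)
{HkWs, HkUs} → row (7,4) (7,4) (7,4) (5,6) (4,2) (1,4)
{HfWq, HfUq} → row (2,5) (2,5) (2,5) (5,6) (4,2) (2,4)
{HfWs, HfUs} → row (2,5) (2,5) (2,5) (5,6) (4,2) (1,4)
{TkWq, TkWs, TfWq, TfWs} → row (2,1) (2,1) (2,1) (6,2) (6,2) (6,2)
{TkUq, TkUs, TfUq, TfUs} → row (2,1) (2,1) (2,1) (4,2) (4,2) (4,2)
That's 6 distinct rows out of 16 strategies.

6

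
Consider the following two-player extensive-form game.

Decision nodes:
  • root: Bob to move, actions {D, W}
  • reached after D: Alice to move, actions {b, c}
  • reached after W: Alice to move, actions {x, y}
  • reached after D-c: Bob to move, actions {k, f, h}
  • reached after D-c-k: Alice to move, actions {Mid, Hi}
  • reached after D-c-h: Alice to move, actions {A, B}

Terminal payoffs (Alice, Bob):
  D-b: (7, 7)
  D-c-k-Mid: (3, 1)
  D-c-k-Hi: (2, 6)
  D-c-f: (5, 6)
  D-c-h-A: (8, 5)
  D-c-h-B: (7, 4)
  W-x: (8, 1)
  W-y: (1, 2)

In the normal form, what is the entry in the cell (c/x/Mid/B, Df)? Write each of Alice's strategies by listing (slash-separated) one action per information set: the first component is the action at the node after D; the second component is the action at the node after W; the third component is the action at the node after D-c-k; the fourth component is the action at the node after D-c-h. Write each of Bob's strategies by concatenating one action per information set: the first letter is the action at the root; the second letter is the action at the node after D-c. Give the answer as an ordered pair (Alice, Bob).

Trace the play path from the root:
  Bob plays D
  Alice plays c at [D]
  Bob plays f at [D-c]
→ terminal payoff (5, 6).
(Alice's choice at the node after W is never reached on this path, so it doesn't affect the outcome.)

(5, 6)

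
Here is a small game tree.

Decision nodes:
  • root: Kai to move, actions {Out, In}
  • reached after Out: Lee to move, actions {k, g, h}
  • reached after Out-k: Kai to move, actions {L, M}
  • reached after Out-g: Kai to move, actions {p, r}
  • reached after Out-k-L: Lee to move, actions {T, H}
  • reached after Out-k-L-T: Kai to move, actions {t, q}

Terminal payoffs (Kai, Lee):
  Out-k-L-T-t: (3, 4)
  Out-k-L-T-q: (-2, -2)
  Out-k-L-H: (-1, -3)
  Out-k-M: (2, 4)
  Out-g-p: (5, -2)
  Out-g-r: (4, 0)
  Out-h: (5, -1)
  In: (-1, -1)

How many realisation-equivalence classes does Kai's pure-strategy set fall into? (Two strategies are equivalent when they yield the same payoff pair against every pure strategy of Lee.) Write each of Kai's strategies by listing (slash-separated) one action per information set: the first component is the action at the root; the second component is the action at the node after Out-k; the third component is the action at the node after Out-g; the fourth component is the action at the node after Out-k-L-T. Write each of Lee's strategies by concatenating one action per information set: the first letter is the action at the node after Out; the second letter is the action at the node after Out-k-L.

7

Kai has 16 pure strategies: Out/L/p/t, Out/L/p/q, Out/L/r/t, Out/L/r/q, Out/M/p/t, Out/M/p/q, Out/M/r/t, Out/M/r/q, In/L/p/t, In/L/p/q, In/L/r/t, In/L/r/q, In/M/p/t, In/M/p/q, In/M/r/t, In/M/r/q. Columns: kT, kH, gT, gH, hT, hH.
{Out/L/p/t} → row (3,4) (-1,-3) (5,-2) (5,-2) (5,-1) (5,-1)
{Out/L/p/q} → row (-2,-2) (-1,-3) (5,-2) (5,-2) (5,-1) (5,-1)
{Out/L/r/t} → row (3,4) (-1,-3) (4,0) (4,0) (5,-1) (5,-1)
{Out/L/r/q} → row (-2,-2) (-1,-3) (4,0) (4,0) (5,-1) (5,-1)
{Out/M/p/t, Out/M/p/q} → row (2,4) (2,4) (5,-2) (5,-2) (5,-1) (5,-1)
{Out/M/r/t, Out/M/r/q} → row (2,4) (2,4) (4,0) (4,0) (5,-1) (5,-1)
{In/L/p/t, In/L/p/q, In/L/r/t, In/L/r/q, In/M/p/t, In/M/p/q, In/M/r/t, In/M/r/q} → row (-1,-1) (-1,-1) (-1,-1) (-1,-1) (-1,-1) (-1,-1)
That's 7 distinct rows out of 16 strategies.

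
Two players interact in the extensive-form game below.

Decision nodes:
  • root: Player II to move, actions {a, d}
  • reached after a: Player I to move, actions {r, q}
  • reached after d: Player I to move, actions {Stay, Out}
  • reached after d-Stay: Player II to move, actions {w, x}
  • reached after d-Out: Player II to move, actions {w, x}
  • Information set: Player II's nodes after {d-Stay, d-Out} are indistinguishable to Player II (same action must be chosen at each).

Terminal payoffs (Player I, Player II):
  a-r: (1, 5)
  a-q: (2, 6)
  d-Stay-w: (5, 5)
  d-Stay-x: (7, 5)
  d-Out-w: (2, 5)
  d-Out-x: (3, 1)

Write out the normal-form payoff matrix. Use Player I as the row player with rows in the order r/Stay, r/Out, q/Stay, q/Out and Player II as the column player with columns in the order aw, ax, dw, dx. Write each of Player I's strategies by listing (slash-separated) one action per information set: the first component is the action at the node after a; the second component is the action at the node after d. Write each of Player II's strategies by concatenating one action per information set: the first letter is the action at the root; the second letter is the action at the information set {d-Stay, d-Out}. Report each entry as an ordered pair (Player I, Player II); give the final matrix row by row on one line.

Row r/Stay: aw→(1,5), ax→(1,5), dw→(5,5), dx→(7,5)
Row r/Out: aw→(1,5), ax→(1,5), dw→(2,5), dx→(3,1)
Row q/Stay: aw→(2,6), ax→(2,6), dw→(5,5), dx→(7,5)
Row q/Out: aw→(2,6), ax→(2,6), dw→(2,5), dx→(3,1)

r/Stay: (1,5) (1,5) (5,5) (7,5) | r/Out: (1,5) (1,5) (2,5) (3,1) | q/Stay: (2,6) (2,6) (5,5) (7,5) | q/Out: (2,6) (2,6) (2,5) (3,1)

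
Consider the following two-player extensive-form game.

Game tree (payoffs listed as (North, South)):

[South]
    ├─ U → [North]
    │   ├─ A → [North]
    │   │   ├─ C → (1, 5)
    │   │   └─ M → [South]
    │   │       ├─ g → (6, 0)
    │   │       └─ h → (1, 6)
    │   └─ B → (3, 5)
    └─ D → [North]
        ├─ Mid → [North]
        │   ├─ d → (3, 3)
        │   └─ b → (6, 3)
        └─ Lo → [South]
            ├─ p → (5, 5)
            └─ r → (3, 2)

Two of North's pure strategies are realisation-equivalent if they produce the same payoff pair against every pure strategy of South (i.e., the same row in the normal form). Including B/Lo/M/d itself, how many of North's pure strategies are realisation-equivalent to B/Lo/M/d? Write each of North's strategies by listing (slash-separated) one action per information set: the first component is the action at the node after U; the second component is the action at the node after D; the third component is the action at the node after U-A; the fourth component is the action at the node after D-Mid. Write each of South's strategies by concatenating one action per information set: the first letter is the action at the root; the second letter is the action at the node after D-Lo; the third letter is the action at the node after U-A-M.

Row for B/Lo/M/d (columns Upg, Uph, Urg, Urh, Dpg, Dph, Drg, Drh): (3,5) (3,5) (3,5) (3,5) (5,5) (5,5) (3,2) (3,2).
Under B/Lo/M/d, North's choice at the node after U-A and at the node after D-Mid can never be reached regardless of what South does, so varying those choices leaves every outcome unchanged.
Holding the reachable choices fixed and varying the unreachable ones freely already gives 2 × 2 = 4 equivalent strategies.
No other strategy reproduces this row, so those 4 are the full class: B/Lo/C/d, B/Lo/C/b, B/Lo/M/d, B/Lo/M/b.

4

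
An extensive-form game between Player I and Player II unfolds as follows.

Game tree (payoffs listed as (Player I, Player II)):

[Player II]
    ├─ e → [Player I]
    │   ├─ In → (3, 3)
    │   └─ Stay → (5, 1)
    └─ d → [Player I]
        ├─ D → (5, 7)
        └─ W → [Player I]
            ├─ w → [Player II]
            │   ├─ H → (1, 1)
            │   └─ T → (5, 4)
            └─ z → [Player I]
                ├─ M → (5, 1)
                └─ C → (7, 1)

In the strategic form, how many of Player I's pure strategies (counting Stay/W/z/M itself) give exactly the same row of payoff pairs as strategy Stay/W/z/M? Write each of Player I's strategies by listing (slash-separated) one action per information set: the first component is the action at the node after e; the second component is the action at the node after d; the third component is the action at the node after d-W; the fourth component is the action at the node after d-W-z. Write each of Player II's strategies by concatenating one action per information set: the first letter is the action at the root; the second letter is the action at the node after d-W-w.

Row for Stay/W/z/M (columns eH, eT, dH, dT): (5,1) (5,1) (5,1) (5,1).
Every one of Player I's information sets is on the play path for some reply by Player II when Player I follows Stay/W/z/M.
Changing the action at any of them therefore changes at least one column, so only Stay/W/z/M itself gives this row.

1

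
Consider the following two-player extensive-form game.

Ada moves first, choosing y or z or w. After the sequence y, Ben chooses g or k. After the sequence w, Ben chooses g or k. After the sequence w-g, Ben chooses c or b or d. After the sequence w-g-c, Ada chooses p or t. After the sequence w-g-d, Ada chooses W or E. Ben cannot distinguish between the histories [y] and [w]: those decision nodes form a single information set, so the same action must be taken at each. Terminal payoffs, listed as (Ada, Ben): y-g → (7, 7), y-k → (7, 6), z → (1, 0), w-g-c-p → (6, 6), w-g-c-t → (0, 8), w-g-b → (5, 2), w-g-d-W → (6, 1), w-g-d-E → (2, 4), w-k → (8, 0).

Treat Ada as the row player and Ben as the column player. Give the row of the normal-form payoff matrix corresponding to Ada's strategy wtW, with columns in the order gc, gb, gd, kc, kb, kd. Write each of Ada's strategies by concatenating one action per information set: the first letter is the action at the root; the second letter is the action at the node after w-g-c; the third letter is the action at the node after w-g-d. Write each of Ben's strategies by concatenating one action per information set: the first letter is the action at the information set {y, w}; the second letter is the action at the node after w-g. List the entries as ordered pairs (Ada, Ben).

vs gc: Ada plays w → Ben plays g at [w] → Ben plays c at [w-g] → Ada plays t at [w-g-c] → (0, 8)
vs gb: Ada plays w → Ben plays g at [w] → Ben plays b at [w-g] → (5, 2)
vs gd: Ada plays w → Ben plays g at [w] → Ben plays d at [w-g] → Ada plays W at [w-g-d] → (6, 1)
vs kc: Ada plays w → Ben plays k at [w] → (8, 0)
vs kb: Ada plays w → Ben plays k at [w] → (8, 0)
vs kd: Ada plays w → Ben plays k at [w] → (8, 0)

(0,8) (5,2) (6,1) (8,0) (8,0) (8,0)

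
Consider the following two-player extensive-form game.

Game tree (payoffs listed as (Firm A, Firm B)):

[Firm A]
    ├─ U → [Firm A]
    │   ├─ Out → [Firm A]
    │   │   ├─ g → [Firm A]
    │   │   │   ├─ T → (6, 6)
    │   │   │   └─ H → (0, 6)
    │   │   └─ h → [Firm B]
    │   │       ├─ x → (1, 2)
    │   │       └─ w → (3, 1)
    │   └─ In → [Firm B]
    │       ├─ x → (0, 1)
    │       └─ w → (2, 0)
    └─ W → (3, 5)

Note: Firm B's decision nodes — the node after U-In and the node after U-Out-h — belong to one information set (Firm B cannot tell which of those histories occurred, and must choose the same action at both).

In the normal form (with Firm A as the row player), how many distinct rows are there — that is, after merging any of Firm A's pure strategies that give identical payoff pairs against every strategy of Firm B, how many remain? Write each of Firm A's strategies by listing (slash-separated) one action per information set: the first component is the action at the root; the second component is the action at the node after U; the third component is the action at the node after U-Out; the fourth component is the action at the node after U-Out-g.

Firm A has 16 pure strategies: U/Out/g/T, U/Out/g/H, U/Out/h/T, U/Out/h/H, U/In/g/T, U/In/g/H, U/In/h/T, U/In/h/H, W/Out/g/T, W/Out/g/H, W/Out/h/T, W/Out/h/H, W/In/g/T, W/In/g/H, W/In/h/T, W/In/h/H. Columns: x, w.
{U/Out/g/T} → row (6,6) (6,6)
{U/Out/g/H} → row (0,6) (0,6)
{U/Out/h/T, U/Out/h/H} → row (1,2) (3,1)
{U/In/g/T, U/In/g/H, U/In/h/T, U/In/h/H} → row (0,1) (2,0)
{W/Out/g/T, W/Out/g/H, W/Out/h/T, W/Out/h/H, W/In/g/T, W/In/g/H, W/In/h/T, W/In/h/H} → row (3,5) (3,5)
That's 5 distinct rows out of 16 strategies.

5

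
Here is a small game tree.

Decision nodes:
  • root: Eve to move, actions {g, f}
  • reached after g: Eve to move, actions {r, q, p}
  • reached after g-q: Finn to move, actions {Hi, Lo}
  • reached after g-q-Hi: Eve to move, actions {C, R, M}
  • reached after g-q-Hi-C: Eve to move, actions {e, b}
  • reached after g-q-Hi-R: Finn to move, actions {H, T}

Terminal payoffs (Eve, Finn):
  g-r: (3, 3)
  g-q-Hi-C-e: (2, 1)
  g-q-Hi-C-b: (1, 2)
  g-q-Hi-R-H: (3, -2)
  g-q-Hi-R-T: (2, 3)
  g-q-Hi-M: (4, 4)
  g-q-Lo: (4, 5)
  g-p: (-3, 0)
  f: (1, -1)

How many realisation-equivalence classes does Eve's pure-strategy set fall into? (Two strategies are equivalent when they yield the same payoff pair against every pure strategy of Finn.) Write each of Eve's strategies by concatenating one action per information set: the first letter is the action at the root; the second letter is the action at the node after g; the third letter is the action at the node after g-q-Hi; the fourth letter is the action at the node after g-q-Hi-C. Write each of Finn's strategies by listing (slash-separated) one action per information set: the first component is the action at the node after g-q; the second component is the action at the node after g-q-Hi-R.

7

Eve has 36 pure strategies: grCe, grCb, grRe, grRb, grMe, grMb, gqCe, gqCb, gqRe, gqRb, gqMe, gqMb, gpCe, gpCb, gpRe, gpRb, gpMe, gpMb, frCe, frCb, frRe, frRb, frMe, frMb, fqCe, fqCb, fqRe, fqRb, fqMe, fqMb, fpCe, fpCb, fpRe, fpRb, fpMe, fpMb. Columns: Hi/H, Hi/T, Lo/H, Lo/T.
{grCe, grCb, grRe, grRb, grMe, grMb} → row (3,3) (3,3) (3,3) (3,3)
{gqCe} → row (2,1) (2,1) (4,5) (4,5)
{gqCb} → row (1,2) (1,2) (4,5) (4,5)
{gqRe, gqRb} → row (3,-2) (2,3) (4,5) (4,5)
{gqMe, gqMb} → row (4,4) (4,4) (4,5) (4,5)
{gpCe, gpCb, gpRe, gpRb, gpMe, gpMb} → row (-3,0) (-3,0) (-3,0) (-3,0)
{frCe, frCb, frRe, frRb, frMe, frMb, fqCe, fqCb, fqRe, fqRb, fqMe, fqMb, fpCe, fpCb, fpRe, fpRb, fpMe, fpMb} → row (1,-1) (1,-1) (1,-1) (1,-1)
That's 7 distinct rows out of 36 strategies.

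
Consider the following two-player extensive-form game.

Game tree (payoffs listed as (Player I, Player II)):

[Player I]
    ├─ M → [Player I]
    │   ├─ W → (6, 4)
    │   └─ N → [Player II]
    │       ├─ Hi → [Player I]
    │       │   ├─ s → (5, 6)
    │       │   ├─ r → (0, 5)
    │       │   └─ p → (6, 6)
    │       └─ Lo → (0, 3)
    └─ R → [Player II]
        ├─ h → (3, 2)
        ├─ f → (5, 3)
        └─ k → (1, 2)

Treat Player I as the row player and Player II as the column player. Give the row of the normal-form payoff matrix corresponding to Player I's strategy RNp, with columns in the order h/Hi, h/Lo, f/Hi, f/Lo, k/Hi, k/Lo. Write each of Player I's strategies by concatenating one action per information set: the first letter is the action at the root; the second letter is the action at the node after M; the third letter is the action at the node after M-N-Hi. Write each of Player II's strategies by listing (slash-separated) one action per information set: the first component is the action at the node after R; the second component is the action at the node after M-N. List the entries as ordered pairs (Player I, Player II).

(3,2) (3,2) (5,3) (5,3) (1,2) (1,2)

vs h/Hi: Player I plays R → Player II plays h at [R] → (3, 2)
vs h/Lo: Player I plays R → Player II plays h at [R] → (3, 2)
vs f/Hi: Player I plays R → Player II plays f at [R] → (5, 3)
vs f/Lo: Player I plays R → Player II plays f at [R] → (5, 3)
vs k/Hi: Player I plays R → Player II plays k at [R] → (1, 2)
vs k/Lo: Player I plays R → Player II plays k at [R] → (1, 2)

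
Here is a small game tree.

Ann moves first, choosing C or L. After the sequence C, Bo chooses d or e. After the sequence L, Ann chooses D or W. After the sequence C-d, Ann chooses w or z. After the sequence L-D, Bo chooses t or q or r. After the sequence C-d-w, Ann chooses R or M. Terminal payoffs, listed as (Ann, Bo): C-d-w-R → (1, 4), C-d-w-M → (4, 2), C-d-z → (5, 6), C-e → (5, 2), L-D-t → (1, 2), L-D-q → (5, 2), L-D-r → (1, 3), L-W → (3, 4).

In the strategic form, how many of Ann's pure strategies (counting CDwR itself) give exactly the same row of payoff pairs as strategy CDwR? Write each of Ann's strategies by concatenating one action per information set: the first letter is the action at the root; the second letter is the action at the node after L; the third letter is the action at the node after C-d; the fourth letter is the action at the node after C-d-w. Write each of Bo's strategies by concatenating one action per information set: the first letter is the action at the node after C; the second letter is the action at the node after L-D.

Row for CDwR (columns dt, dq, dr, et, eq, er): (1,4) (1,4) (1,4) (5,2) (5,2) (5,2).
Under CDwR, Ann's choice at the node after L can never be reached regardless of what Bo does, so varying those choices leaves every outcome unchanged.
Holding the reachable choices fixed and varying the unreachable one freely already gives 2 equivalent strategies.
No other strategy reproduces this row, so those 2 are the full class: CDwR, CWwR.

2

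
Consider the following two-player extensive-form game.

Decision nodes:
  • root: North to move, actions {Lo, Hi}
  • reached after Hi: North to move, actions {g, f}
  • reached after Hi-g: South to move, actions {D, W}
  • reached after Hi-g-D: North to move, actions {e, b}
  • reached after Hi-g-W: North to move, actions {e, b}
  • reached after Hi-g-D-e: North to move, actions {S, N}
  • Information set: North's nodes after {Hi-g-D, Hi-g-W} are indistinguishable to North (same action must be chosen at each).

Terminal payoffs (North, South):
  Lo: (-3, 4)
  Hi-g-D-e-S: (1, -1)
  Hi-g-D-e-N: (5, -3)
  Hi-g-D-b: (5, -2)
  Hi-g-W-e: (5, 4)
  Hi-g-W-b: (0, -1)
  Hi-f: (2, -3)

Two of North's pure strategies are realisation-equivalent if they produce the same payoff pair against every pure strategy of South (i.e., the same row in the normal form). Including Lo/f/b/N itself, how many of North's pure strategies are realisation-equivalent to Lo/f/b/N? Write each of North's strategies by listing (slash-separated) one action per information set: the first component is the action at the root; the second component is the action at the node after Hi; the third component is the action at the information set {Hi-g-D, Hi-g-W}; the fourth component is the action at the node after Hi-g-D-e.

Row for Lo/f/b/N (columns D, W): (-3,4) (-3,4).
Under Lo/f/b/N, North's choice at the node after Hi and at the information set {Hi-g-D, Hi-g-W} and at the node after Hi-g-D-e can never be reached regardless of what South does, so varying those choices leaves every outcome unchanged.
Holding the reachable choices fixed and varying the unreachable ones freely already gives 2 × 2 × 2 = 8 equivalent strategies.
No other strategy reproduces this row, so those 8 are the full class: Lo/g/e/S, Lo/g/e/N, Lo/g/b/S, Lo/g/b/N, Lo/f/e/S, Lo/f/e/N, Lo/f/b/S, Lo/f/b/N.

8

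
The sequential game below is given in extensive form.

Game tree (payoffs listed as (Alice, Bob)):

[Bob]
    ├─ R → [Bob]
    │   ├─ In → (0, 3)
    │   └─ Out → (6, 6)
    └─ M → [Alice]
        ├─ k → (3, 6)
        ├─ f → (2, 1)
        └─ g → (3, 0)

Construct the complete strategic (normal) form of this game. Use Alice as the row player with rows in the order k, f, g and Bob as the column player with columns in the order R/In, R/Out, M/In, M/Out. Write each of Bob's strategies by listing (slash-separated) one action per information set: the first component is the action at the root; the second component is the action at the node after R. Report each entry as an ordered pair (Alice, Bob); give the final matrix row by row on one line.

k: (0,3) (6,6) (3,6) (3,6) | f: (0,3) (6,6) (2,1) (2,1) | g: (0,3) (6,6) (3,0) (3,0)

         R/In    R/Out     M/In    M/Out
   k    (0,3)    (6,6)    (3,6)    (3,6)
   f    (0,3)    (6,6)    (2,1)    (2,1)
   g    (0,3)    (6,6)    (3,0)    (3,0)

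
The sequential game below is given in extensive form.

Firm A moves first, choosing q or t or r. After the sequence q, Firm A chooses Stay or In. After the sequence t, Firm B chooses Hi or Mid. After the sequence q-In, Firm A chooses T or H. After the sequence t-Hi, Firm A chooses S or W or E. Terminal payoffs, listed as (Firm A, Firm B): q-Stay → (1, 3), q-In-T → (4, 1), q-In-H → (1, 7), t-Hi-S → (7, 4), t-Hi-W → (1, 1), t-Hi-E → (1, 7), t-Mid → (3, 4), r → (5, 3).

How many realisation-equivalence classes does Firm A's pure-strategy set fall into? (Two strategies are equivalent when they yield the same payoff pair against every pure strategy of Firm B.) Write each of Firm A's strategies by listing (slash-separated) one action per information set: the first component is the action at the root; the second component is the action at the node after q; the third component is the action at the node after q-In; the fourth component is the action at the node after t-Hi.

Firm A has 36 pure strategies: q/Stay/T/S, q/Stay/T/W, q/Stay/T/E, q/Stay/H/S, q/Stay/H/W, q/Stay/H/E, q/In/T/S, q/In/T/W, q/In/T/E, q/In/H/S, q/In/H/W, q/In/H/E, t/Stay/T/S, t/Stay/T/W, t/Stay/T/E, t/Stay/H/S, t/Stay/H/W, t/Stay/H/E, t/In/T/S, t/In/T/W, t/In/T/E, t/In/H/S, t/In/H/W, t/In/H/E, r/Stay/T/S, r/Stay/T/W, r/Stay/T/E, r/Stay/H/S, r/Stay/H/W, r/Stay/H/E, r/In/T/S, r/In/T/W, r/In/T/E, r/In/H/S, r/In/H/W, r/In/H/E. Columns: Hi, Mid.
{q/Stay/T/S, q/Stay/T/W, q/Stay/T/E, q/Stay/H/S, q/Stay/H/W, q/Stay/H/E} → row (1,3) (1,3)
{q/In/T/S, q/In/T/W, q/In/T/E} → row (4,1) (4,1)
{q/In/H/S, q/In/H/W, q/In/H/E} → row (1,7) (1,7)
{t/Stay/T/S, t/Stay/H/S, t/In/T/S, t/In/H/S} → row (7,4) (3,4)
{t/Stay/T/W, t/Stay/H/W, t/In/T/W, t/In/H/W} → row (1,1) (3,4)
{t/Stay/T/E, t/Stay/H/E, t/In/T/E, t/In/H/E} → row (1,7) (3,4)
{r/Stay/T/S, r/Stay/T/W, r/Stay/T/E, r/Stay/H/S, r/Stay/H/W, r/Stay/H/E, r/In/T/S, r/In/T/W, r/In/T/E, r/In/H/S, r/In/H/W, r/In/H/E} → row (5,3) (5,3)
That's 7 distinct rows out of 36 strategies.

7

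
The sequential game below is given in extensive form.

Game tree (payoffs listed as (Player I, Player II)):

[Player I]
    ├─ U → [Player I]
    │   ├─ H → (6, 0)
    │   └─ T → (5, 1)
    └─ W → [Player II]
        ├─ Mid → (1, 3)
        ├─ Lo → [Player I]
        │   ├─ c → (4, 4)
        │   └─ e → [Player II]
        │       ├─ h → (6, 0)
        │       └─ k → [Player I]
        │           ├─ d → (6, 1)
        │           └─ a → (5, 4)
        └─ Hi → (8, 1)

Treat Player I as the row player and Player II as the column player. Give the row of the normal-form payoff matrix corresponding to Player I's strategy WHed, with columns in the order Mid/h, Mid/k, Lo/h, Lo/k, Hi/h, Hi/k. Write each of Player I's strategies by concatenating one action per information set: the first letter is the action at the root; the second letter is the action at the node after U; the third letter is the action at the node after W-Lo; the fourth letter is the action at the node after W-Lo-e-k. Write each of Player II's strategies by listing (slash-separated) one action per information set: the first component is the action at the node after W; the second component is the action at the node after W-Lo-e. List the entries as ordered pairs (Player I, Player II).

vs Mid/h: Player I plays W → Player II plays Mid at [W] → (1, 3)
vs Mid/k: Player I plays W → Player II plays Mid at [W] → (1, 3)
vs Lo/h: Player I plays W → Player II plays Lo at [W] → Player I plays e at [W-Lo] → Player II plays h at [W-Lo-e] → (6, 0)
vs Lo/k: Player I plays W → Player II plays Lo at [W] → Player I plays e at [W-Lo] → Player II plays k at [W-Lo-e] → Player I plays d at [W-Lo-e-k] → (6, 1)
vs Hi/h: Player I plays W → Player II plays Hi at [W] → (8, 1)
vs Hi/k: Player I plays W → Player II plays Hi at [W] → (8, 1)

(1,3) (1,3) (6,0) (6,1) (8,1) (8,1)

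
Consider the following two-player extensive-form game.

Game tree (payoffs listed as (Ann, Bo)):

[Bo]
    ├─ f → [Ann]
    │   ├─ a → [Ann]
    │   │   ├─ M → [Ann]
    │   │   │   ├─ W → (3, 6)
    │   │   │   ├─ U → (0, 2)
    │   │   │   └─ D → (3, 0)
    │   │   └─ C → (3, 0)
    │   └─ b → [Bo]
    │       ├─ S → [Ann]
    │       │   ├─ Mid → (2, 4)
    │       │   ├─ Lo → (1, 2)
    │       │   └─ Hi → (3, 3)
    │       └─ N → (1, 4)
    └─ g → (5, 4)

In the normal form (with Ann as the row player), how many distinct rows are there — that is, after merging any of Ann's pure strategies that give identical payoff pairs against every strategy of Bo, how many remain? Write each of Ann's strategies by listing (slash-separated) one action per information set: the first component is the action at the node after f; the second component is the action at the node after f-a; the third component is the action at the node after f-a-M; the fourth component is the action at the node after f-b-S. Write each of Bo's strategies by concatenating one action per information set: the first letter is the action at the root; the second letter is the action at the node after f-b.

6

Ann has 36 pure strategies: a/M/W/Mid, a/M/W/Lo, a/M/W/Hi, a/M/U/Mid, a/M/U/Lo, a/M/U/Hi, a/M/D/Mid, a/M/D/Lo, a/M/D/Hi, a/C/W/Mid, a/C/W/Lo, a/C/W/Hi, a/C/U/Mid, a/C/U/Lo, a/C/U/Hi, a/C/D/Mid, a/C/D/Lo, a/C/D/Hi, b/M/W/Mid, b/M/W/Lo, b/M/W/Hi, b/M/U/Mid, b/M/U/Lo, b/M/U/Hi, b/M/D/Mid, b/M/D/Lo, b/M/D/Hi, b/C/W/Mid, b/C/W/Lo, b/C/W/Hi, b/C/U/Mid, b/C/U/Lo, b/C/U/Hi, b/C/D/Mid, b/C/D/Lo, b/C/D/Hi. Columns: fS, fN, gS, gN.
{a/M/W/Mid, a/M/W/Lo, a/M/W/Hi} → row (3,6) (3,6) (5,4) (5,4)
{a/M/U/Mid, a/M/U/Lo, a/M/U/Hi} → row (0,2) (0,2) (5,4) (5,4)
{a/M/D/Mid, a/M/D/Lo, a/M/D/Hi, a/C/W/Mid, a/C/W/Lo, a/C/W/Hi, a/C/U/Mid, a/C/U/Lo, a/C/U/Hi, a/C/D/Mid, a/C/D/Lo, a/C/D/Hi} → row (3,0) (3,0) (5,4) (5,4)
{b/M/W/Mid, b/M/U/Mid, b/M/D/Mid, b/C/W/Mid, b/C/U/Mid, b/C/D/Mid} → row (2,4) (1,4) (5,4) (5,4)
{b/M/W/Lo, b/M/U/Lo, b/M/D/Lo, b/C/W/Lo, b/C/U/Lo, b/C/D/Lo} → row (1,2) (1,4) (5,4) (5,4)
{b/M/W/Hi, b/M/U/Hi, b/M/D/Hi, b/C/W/Hi, b/C/U/Hi, b/C/D/Hi} → row (3,3) (1,4) (5,4) (5,4)
That's 6 distinct rows out of 36 strategies.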